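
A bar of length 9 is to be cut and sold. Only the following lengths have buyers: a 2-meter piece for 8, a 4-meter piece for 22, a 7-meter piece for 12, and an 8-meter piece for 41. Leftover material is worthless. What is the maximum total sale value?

Let r[k] be the best obtainable value from length k. For each k, try every first piece i and keep the best of price[i] + r[k−i].
r[1] = 0
r[2] = 8
r[3] = 8
r[4] = 22
r[5] = 22
r[6] = 30  (first piece 2, then r[4]=22)
r[7] = 30
r[8] = 44  (first piece 4, then r[4]=22)
r[9] = 44
One optimal cutting: pieces 4 + 4 with 1 meter of scrap → 44.

44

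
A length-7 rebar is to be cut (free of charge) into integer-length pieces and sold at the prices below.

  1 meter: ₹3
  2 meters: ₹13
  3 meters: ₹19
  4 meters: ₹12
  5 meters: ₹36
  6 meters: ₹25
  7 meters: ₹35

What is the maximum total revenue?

49

Build R[k] bottom-up: R[k] = max over allowed piece i of (p[i] + R[k−i]).
R[1] = 3
R[2] = 13
R[3] = 19
R[4] = 26  (first piece 2, then R[2]=13)
R[5] = 36
R[6] = 39  (first piece 1, then R[5]=36)
R[7] = 49  (first piece 2, then R[5]=36)
One optimal cutting: 5 + 2 → ₹36 + ₹13 = ₹49.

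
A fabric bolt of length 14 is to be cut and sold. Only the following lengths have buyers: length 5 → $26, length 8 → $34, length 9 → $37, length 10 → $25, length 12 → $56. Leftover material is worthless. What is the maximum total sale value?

Build r[k] bottom-up: r[k] = max over allowed piece i of (p[i] + r[k−i]).
r[1] = 0
r[2] = 0
r[3] = 0
r[4] = 0
r[5] = 26
r[6] = 26
r[7] = 26
r[8] = max(26+0, 34+0) = 34
r[9] = max(26+0, 34+0, 37+0) = 37
r[10] = max(26+26, 34+0, 37+0, 25+0) = 52
r[11] = max(26+26, 34+0, 37+0, 25+0) = 52
r[12] = max(26+26, 34+0, 37+0, 25+0, 56+0) = 56
r[13] = max(26+34, 34+26, 37+0, 25+0, 56+0) = 60
r[14] = max(26+37, 34+26, 37+26, 25+0, 56+0) = 63
One optimal cutting: 9 + 5 → $63.

63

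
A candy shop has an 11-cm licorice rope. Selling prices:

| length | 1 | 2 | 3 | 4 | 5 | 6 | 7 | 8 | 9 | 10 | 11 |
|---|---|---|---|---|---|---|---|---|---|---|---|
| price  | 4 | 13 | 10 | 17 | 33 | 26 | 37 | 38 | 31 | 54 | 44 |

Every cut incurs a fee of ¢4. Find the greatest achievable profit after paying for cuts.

Build net[k] bottom-up: net[k] = max over allowed piece i of (p[i] + net[k−i]) − 4 per cut.
net[1] = 4
net[2] = max(4+4-4, 13+0) = 13
net[3] = max(4+13-4, 13+4-4, 10+0) = 13
net[4] = max(4+13-4, 13+13-4, 10+4-4, 17+0) = 22
net[5] = max(4+22-4, 13+13-4, 10+13-4, 17+4-4, 33+0) = 33
net[6] = max(4+33-4, 13+22-4, 10+13-4, 17+13-4, 33+4-4, 26+0) = 33
net[7] = max(4+33-4, 13+33-4, 10+22-4, …, 26+4-4, 37+0) = 42
net[8] = max(4+42-4, 13+33-4, 10+33-4, …, 37+4-4, 38+0) = 42
net[9] = max(4+42-4, 13+42-4, 10+33-4, …, 38+4-4, 31+0) = 51
net[10] = max(4+51-4, 13+42-4, 10+42-4, …, 31+4-4, 54+0) = 62
net[11] = max(4+62-4, 13+51-4, 10+42-4, …, 54+4-4, 44+0) = 62
One optimal plan: pieces 5 + 5 + 1 (2 cuts) → ¢70 − ¢8 = ¢62.

62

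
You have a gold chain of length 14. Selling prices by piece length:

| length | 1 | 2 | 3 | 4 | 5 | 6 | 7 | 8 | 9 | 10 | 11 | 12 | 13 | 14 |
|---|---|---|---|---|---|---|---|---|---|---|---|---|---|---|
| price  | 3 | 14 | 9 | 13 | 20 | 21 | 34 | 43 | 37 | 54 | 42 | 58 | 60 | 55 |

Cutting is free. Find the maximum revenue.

Consider every possible first cut. R[k] is the best of p[i]+R[k−i] over all sellable i≤k.
R[1] = 3
R[2] = max(3+3, 14+0) = 14
R[3] = max(3+14, 14+3, 9+0) = 17
R[4] = max(3+17, 14+14, 9+3, 13+0) = 28
R[5] = max(3+28, 14+17, 9+14, 13+3, 20+0) = 31
R[6] = max(3+31, 14+28, 9+17, 13+14, 20+3, 21+0) = 42
R[7] = max(3+42, 14+31, 9+28, …, 21+3, 34+0) = 45
R[8] = max(3+45, 14+42, 9+31, …, 34+3, 43+0) = 56
R[9] = max(3+56, 14+45, 9+42, …, 43+3, 37+0) = 59
R[10] = max(3+59, 14+56, 9+45, …, 37+3, 54+0) = 70
R[11] = max(3+70, 14+59, 9+56, …, 54+3, 42+0) = 73
R[12] = max(3+73, 14+70, 9+59, …, 42+3, 58+0) = 84
R[13] = max(3+84, 14+73, 9+70, …, 58+3, 60+0) = 87
R[14] = max(3+87, 14+84, 9+73, …, 60+3, 55+0) = 98
One optimal cutting: 2 + 2 + 2 + 2 + 2 + 2 + 2 → $14 + $14 + $14 + $14 + $14 + $14 + $14 = $98.

98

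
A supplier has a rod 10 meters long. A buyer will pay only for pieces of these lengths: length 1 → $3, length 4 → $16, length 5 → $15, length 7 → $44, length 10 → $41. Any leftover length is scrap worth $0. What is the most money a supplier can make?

53

Consider every possible first cut. best[k] is the best of p[i]+best[k−i] over all sellable i≤k.
best[1] = 3
best[2] = 6  (first piece 1, then best[1]=3)
best[3] = 9  (first piece 1, then best[2]=6)
best[4] = max(3+9, 16+0) = 16
best[5] = max(3+16, 16+3, 15+0) = 19
best[6] = max(3+19, 16+6, 15+3) = 22
best[7] = max(3+22, 16+9, 15+6, 44+0) = 44
best[8] = max(3+44, 16+16, 15+9, 44+3) = 47
best[9] = max(3+47, 16+19, 15+16, 44+6) = 50
best[10] = max(3+50, 16+22, 15+19, 44+9, 41+0) = 53
One optimal cutting: 7 + 1 + 1 + 1 → $53.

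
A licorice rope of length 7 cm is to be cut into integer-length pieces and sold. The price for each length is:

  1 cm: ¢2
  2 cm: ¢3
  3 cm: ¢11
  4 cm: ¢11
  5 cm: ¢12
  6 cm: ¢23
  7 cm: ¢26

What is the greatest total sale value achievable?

26

Consider every possible first cut. best[k] is the best of p[i]+best[k−i] over all sellable i≤k.
best[1] = 2
best[2] = max(2+2, 3+0) = 4
best[3] = max(2+4, 3+2, 11+0) = 11
best[4] = max(2+11, 3+4, 11+2, 11+0) = 13
best[5] = max(2+13, 3+11, 11+4, 11+2, 12+0) = 15
best[6] = max(2+15, 3+13, 11+11, 11+4, 12+2, 23+0) = 23
best[7] = max(2+23, 3+15, 11+13, …, 23+2, 26+0) = 26
Best is to sell the whole 7-cm piece uncut for ¢26.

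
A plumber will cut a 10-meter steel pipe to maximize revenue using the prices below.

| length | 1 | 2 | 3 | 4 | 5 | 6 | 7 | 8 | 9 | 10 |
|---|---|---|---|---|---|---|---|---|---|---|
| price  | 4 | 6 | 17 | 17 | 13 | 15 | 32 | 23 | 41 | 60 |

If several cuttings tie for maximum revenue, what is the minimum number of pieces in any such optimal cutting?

Let r[k] be the best obtainable value from length k. For each k, try every first piece i and keep the best of price[i] + r[k−i].
r[1] = 4
r[2] = 8  (first piece 1, then r[1]=4)
r[3] = 17
r[4] = 21  (first piece 1, then r[3]=17)
r[5] = 25  (first piece 1, then r[4]=21)
r[6] = 34  (first piece 3, then r[3]=17)
r[7] = 38  (first piece 1, then r[6]=34)
r[8] = 42  (first piece 1, then r[7]=38)
r[9] = 51  (first piece 3, then r[6]=34)
r[10] = 60
Maximum revenue is $60.
Now minimize piece count subject to staying optimal: for each k, pieces[k] = 1 + min over i with p[i]+r[k−i]=r[k] of pieces[k−i].
pieces[7] = 3
pieces[8] = 4
pieces[9] = 3
pieces[10] = 1

1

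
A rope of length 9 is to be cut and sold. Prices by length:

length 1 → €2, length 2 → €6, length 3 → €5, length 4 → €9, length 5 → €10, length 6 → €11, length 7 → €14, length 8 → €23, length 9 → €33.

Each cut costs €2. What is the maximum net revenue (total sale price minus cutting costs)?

Let net[k] be the best obtainable value from length k. For each k, try every first piece i and keep the best of price[i] + net[k−i] minus the 2 cut fee when i<k.
net[1] = 2
net[2] = max(2+2-2, 6+0) = 6
net[3] = max(2+6-2, 6+2-2, 5+0) = 6
net[4] = max(2+6-2, 6+6-2, 5+2-2, 9+0) = 10
net[5] = max(2+10-2, 6+6-2, 5+6-2, 9+2-2, 10+0) = 10
net[6] = max(2+10-2, 6+10-2, 5+6-2, 9+6-2, 10+2-2, 11+0) = 14
net[7] = max(2+14-2, 6+10-2, 5+10-2, …, 11+2-2, 14+0) = 14
net[8] = max(2+14-2, 6+14-2, 5+10-2, …, 14+2-2, 23+0) = 23
net[9] = max(2+23-2, 6+14-2, 5+14-2, …, 23+2-2, 33+0) = 33
Best is to make no cuts and sell whole for €33.

33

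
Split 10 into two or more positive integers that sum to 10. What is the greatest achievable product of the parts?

Let prod[k] be the best product for length k (with at least one cut). For each first piece i, the rest contributes max(k−i, prod[k−i]).
Small cases: prod[2]=1, prod[3]=2, prod[4]=4.
prod[5] = max(1·4, 2·3, 3·2, 4·1) = 6
prod[6] = max(1·6, 2·4, 3·3, 4·2, 5·1) = 9
prod[7] = max(1·9, 2·6, 3·4, 4·3, 5·2, 6·1) = 12
prod[8] = max(1·12, 2·9, 3·6, …, 6·2, 7·1) = 18
prod[9] = max(1·18, 2·12, 3·9, …, 7·2, 8·1) = 27
prod[10] = max(1·27, 2·18, 3·12, …, 8·2, 9·1) = 36
One optimal split: 3 + 3 + 2 + 2; product 3·3·2·2 = 36.

36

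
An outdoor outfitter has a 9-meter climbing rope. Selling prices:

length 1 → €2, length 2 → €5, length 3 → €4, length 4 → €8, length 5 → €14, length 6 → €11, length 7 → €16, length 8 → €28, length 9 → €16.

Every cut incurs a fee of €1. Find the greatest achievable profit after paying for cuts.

Build v[k] bottom-up: v[k] = max over allowed piece i of (p[i] + v[k−i]) − 1 per cut.
v[1] = 2
v[2] = max(2+2-1, 5+0) = 5
v[3] = max(2+5-1, 5+2-1, 4+0) = 6
v[4] = max(2+6-1, 5+5-1, 4+2-1, 8+0) = 9
v[5] = max(2+9-1, 5+6-1, 4+5-1, 8+2-1, 14+0) = 14
v[6] = max(2+14-1, 5+9-1, 4+6-1, 8+5-1, 14+2-1, 11+0) = 15
v[7] = max(2+15-1, 5+14-1, 4+9-1, …, 11+2-1, 16+0) = 18
v[8] = max(2+18-1, 5+15-1, 4+14-1, …, 16+2-1, 28+0) = 28
v[9] = max(2+28-1, 5+18-1, 4+15-1, …, 28+2-1, 16+0) = 29
One optimal plan: pieces 8 + 1 (1 cut) → €30 − €1 = €29.

29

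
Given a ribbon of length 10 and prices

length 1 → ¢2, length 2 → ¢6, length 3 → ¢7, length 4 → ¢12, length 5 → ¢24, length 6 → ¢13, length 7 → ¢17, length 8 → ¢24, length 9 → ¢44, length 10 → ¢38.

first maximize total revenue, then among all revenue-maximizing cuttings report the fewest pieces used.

Let r[k] be the best obtainable value from length k. For each k, try every first piece i and keep the best of price[i] + r[k−i].
r[1] = 2
r[2] = max(2+2, 6+0) = 6
r[3] = max(2+6, 6+2, 7+0) = 8
r[4] = max(2+8, 6+6, 7+2, 12+0) = 12
r[5] = max(2+12, 6+8, 7+6, 12+2, 24+0) = 24
r[6] = max(2+24, 6+12, 7+8, 12+6, 24+2, 13+0) = 26
r[7] = max(2+26, 6+24, 7+12, …, 13+2, 17+0) = 30
r[8] = max(2+30, 6+26, 7+24, …, 17+2, 24+0) = 32
r[9] = max(2+32, 6+30, 7+26, …, 24+2, 44+0) = 44
r[10] = max(2+44, 6+32, 7+30, …, 44+2, 38+0) = 48
Maximum revenue is ¢48.
Now minimize piece count subject to staying optimal: for each k, pieces[k] = 1 + min over i with p[i]+r[k−i]=r[k] of pieces[k−i].
pieces[7] = 2
pieces[8] = 3
pieces[9] = 1
pieces[10] = 2

2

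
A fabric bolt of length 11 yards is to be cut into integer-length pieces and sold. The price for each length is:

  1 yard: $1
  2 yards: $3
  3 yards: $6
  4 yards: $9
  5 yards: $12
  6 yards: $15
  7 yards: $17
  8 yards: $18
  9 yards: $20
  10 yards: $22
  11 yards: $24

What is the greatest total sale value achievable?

Let best[k] be the best obtainable value from length k. For each k, try every first piece i and keep the best of price[i] + best[k−i].
best[1] = 1
best[2] = max(1+1, 3+0) = 3
best[3] = max(1+3, 3+1, 6+0) = 6
best[4] = max(1+6, 3+3, 6+1, 9+0) = 9
best[5] = max(1+9, 3+6, 6+3, 9+1, 12+0) = 12
best[6] = max(1+12, 3+9, 6+6, 9+3, 12+1, 15+0) = 15
best[7] = max(1+15, 3+12, 6+9, …, 15+1, 17+0) = 17
best[8] = max(1+17, 3+15, 6+12, …, 17+1, 18+0) = 18
best[9] = max(1+18, 3+17, 6+15, …, 18+1, 20+0) = 21
best[10] = max(1+21, 3+18, 6+17, …, 20+1, 22+0) = 24
best[11] = max(1+24, 3+21, 6+18, …, 22+1, 24+0) = 27
One optimal cutting: 6 + 5 → $15 + $12 = $27.

27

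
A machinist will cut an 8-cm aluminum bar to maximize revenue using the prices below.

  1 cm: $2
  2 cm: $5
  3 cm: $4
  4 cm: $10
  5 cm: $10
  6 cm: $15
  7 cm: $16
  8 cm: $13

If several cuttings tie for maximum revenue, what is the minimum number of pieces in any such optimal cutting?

Build r[k] bottom-up: r[k] = max over allowed piece i of (p[i] + r[k−i]).
r[1] = 2
r[2] = max(2+2, 5+0) = 5
r[3] = max(2+5, 5+2, 4+0) = 7
r[4] = max(2+7, 5+5, 4+2, 10+0) = 10
r[5] = max(2+10, 5+7, 4+5, 10+2, 10+0) = 12
r[6] = max(2+12, 5+10, 4+7, 10+5, 10+2, 15+0) = 15
r[7] = max(2+15, 5+12, 4+10, …, 15+2, 16+0) = 17
r[8] = max(2+17, 5+15, 4+12, …, 16+2, 13+0) = 20
Maximum revenue is $20.
Now minimize piece count subject to staying optimal: for each k, pieces[k] = 1 + min over i with p[i]+r[k−i]=r[k] of pieces[k−i].
pieces[5] = 2
pieces[6] = 1
pieces[7] = 2
pieces[8] = 2

2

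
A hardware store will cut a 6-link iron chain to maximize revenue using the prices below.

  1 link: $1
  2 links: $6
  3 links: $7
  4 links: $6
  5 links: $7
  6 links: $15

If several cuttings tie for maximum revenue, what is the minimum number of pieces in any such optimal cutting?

Let r[k] be the best obtainable value from length k. For each k, try every first piece i and keep the best of price[i] + r[k−i].
r[1] = 1
r[2] = max(1+1, 6+0) = 6
r[3] = max(1+6, 6+1, 7+0) = 7
r[4] = max(1+7, 6+6, 7+1, 6+0) = 12
r[5] = max(1+12, 6+7, 7+6, 6+1, 7+0) = 13
r[6] = max(1+13, 6+12, 7+7, 6+6, 7+1, 15+0) = 18
Maximum revenue is $18.
Now minimize piece count subject to staying optimal: for each k, pieces[k] = 1 + min over i with p[i]+r[k−i]=r[k] of pieces[k−i].
pieces[3] = 1
pieces[4] = 2
pieces[5] = 2
pieces[6] = 3

3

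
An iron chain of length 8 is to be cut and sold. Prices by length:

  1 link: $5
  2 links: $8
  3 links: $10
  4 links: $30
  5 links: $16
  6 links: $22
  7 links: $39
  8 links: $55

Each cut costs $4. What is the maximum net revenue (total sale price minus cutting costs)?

56

Consider every possible first cut. r[k] is the best of p[i]+r[k−i] over all sellable i≤k, charging 4 whenever i<k.
r[1] = 5
r[2] = max(5+5-4, 8+0) = 8
r[3] = max(5+8-4, 8+5-4, 10+0) = 10
r[4] = max(5+10-4, 8+8-4, 10+5-4, 30+0) = 30
r[5] = max(5+30-4, 8+10-4, 10+8-4, 30+5-4, 16+0) = 31
r[6] = max(5+31-4, 8+30-4, 10+10-4, 30+8-4, 16+5-4, 22+0) = 34
r[7] = max(5+34-4, 8+31-4, 10+30-4, …, 22+5-4, 39+0) = 39
r[8] = max(5+39-4, 8+34-4, 10+31-4, …, 39+5-4, 55+0) = 56
One optimal plan: pieces 4 + 4 (1 cut) → $60 − $4 = $56.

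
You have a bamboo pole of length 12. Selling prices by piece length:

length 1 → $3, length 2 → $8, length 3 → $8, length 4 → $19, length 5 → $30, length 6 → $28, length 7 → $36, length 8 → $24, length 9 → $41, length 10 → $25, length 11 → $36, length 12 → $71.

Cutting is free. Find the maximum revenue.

71

Consider every possible first cut. best[k] is the best of p[i]+best[k−i] over all sellable i≤k.
best[1] = 3
best[2] = max(3+3, 8+0) = 8
best[3] = max(3+8, 8+3, 8+0) = 11
best[4] = max(3+11, 8+8, 8+3, 19+0) = 19
best[5] = max(3+19, 8+11, 8+8, 19+3, 30+0) = 30
best[6] = max(3+30, 8+19, 8+11, 19+8, 30+3, 28+0) = 33
best[7] = max(3+33, 8+30, 8+19, …, 28+3, 36+0) = 38
best[8] = max(3+38, 8+33, 8+30, …, 36+3, 24+0) = 41
best[9] = max(3+41, 8+38, 8+33, …, 24+3, 41+0) = 49
best[10] = max(3+49, 8+41, 8+38, …, 41+3, 25+0) = 60
best[11] = max(3+60, 8+49, 8+41, …, 25+3, 36+0) = 63
best[12] = max(3+63, 8+60, 8+49, …, 36+3, 71+0) = 71
Best is to sell the whole 12-foot piece uncut for $71.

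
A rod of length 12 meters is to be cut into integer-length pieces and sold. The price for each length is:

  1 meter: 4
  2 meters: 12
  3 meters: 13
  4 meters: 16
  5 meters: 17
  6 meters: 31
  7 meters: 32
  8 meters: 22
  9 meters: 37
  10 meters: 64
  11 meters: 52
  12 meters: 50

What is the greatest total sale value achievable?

Let R[k] be the best obtainable value from length k. For each k, try every first piece i and keep the best of price[i] + R[k−i].
R[1] = 4
R[2] = max(4+4, 12+0) = 12
R[3] = max(4+12, 12+4, 13+0) = 16
R[4] = max(4+16, 12+12, 13+4, 16+0) = 24
R[5] = max(4+24, 12+16, 13+12, 16+4, 17+0) = 28
R[6] = max(4+28, 12+24, 13+16, 16+12, 17+4, 31+0) = 36
R[7] = max(4+36, 12+28, 13+24, …, 31+4, 32+0) = 40
R[8] = max(4+40, 12+36, 13+28, …, 32+4, 22+0) = 48
R[9] = max(4+48, 12+40, 13+36, …, 22+4, 37+0) = 52
R[10] = max(4+52, 12+48, 13+40, …, 37+4, 64+0) = 64
R[11] = max(4+64, 12+52, 13+48, …, 64+4, 52+0) = 68
R[12] = max(4+68, 12+64, 13+52, …, 52+4, 50+0) = 76
One optimal cutting: 10 + 2 → 64 + 12 = 76.

76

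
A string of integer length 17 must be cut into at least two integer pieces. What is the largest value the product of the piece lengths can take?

486

Fill g[k] for k=2..17: at each k try every first piece i and multiply by the better of (k−i) uncut or g[k−i].
g[2] = 1×max(1,0) = 1×1 = 1
g[3] = max(1×2, 2×1) = 2
g[4] = max(1×3, 2×2, 3×1) = 4
g[5] = max(1×4, 2×3, 3×2, 4×1) = 6
g[6] = max(1×6, 2×4, 3×3, 4×2, 5×1) = 9
g[7] = max(1×9, 2×6, 3×4, 4×3, 5×2, 6×1) = 12
g[8] = max(1×12, 2×9, 3×6, …, 6×2, 7×1) = 18
g[9] = max(1×18, 2×12, 3×9, …, 7×2, 8×1) = 27
g[10] = max(1×27, 2×18, 3×12, …, 8×2, 9×1) = 36
g[11] = max(1×36, 2×27, 3×18, …, 9×2, 10×1) = 54
g[12] = max(1×54, 2×36, 3×27, …, 10×2, 11×1) = 81
g[13] = max(1×81, 2×54, 3×36, …, 11×2, 12×1) = 108
g[14] = max(1×108, 2×81, 3×54, …, 12×2, 13×1) = 162
g[15] = max(1×162, 2×108, 3×81, …, 13×2, 14×1) = 243
g[16] = max(1×243, 2×162, 3×108, …, 14×2, 15×1) = 324
g[17] = max(1×324, 2×243, 3×162, …, 15×2, 16×1) = 486
One optimal split: 3 + 3 + 3 + 3 + 3 + 2; product 3×3×3×3×3×2 = 486.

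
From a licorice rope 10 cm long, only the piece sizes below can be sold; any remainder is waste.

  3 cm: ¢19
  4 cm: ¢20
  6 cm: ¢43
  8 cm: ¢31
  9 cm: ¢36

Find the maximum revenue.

Consider every possible first cut. r[k] is the best of p[i]+r[k−i] over all sellable i≤k.
r[1] = 0
r[2] = 0
r[3] = 19
r[4] = 20
r[5] = 20
r[6] = 43
r[7] = 43
r[8] = 43
r[9] = 62  (first piece 3, then r[6]=43)
r[10] = 63  (first piece 4, then r[6]=43)
One optimal cutting: 6 + 4 → ¢63.

63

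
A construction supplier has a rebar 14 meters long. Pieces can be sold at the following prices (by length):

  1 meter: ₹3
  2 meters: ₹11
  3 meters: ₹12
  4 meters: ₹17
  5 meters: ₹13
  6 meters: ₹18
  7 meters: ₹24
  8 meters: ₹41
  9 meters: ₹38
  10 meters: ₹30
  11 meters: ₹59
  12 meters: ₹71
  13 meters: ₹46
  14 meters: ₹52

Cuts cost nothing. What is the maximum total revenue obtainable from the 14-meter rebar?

82

Build v[k] bottom-up: v[k] = max over allowed piece i of (p[i] + v[k−i]).
v[1] = 3
v[2] = max(3+3, 11+0) = 11
v[3] = max(3+11, 11+3, 12+0) = 14
v[4] = max(3+14, 11+11, 12+3, 17+0) = 22
v[5] = max(3+22, 11+14, 12+11, 17+3, 13+0) = 25
v[6] = max(3+25, 11+22, 12+14, 17+11, 13+3, 18+0) = 33
v[7] = max(3+33, 11+25, 12+22, …, 18+3, 24+0) = 36
v[8] = max(3+36, 11+33, 12+25, …, 24+3, 41+0) = 44
v[9] = max(3+44, 11+36, 12+33, …, 41+3, 38+0) = 47
v[10] = max(3+47, 11+44, 12+36, …, 38+3, 30+0) = 55
v[11] = max(3+55, 11+47, 12+44, …, 30+3, 59+0) = 59
v[12] = max(3+59, 11+55, 12+47, …, 59+3, 71+0) = 71
v[13] = max(3+71, 11+59, 12+55, …, 71+3, 46+0) = 74
v[14] = max(3+74, 11+71, 12+59, …, 46+3, 52+0) = 82
One optimal cutting: 12 + 2 → ₹71 + ₹11 = ₹82.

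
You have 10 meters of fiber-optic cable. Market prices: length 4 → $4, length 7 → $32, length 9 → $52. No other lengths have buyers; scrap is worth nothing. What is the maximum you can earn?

52

Build r[k] bottom-up: r[k] = max over allowed piece i of (p[i] + r[k−i]).
r[1] = 0
r[2] = 0
r[3] = 0
r[4] = 4
r[5] = 4
r[6] = 4
r[7] = max(4+0, 32+0) = 32
r[8] = max(4+4, 32+0) = 32
r[9] = max(4+4, 32+0, 52+0) = 52
r[10] = max(4+4, 32+0, 52+0) = 52
One optimal cutting: pieces 9 with 1 meter of scrap → $52.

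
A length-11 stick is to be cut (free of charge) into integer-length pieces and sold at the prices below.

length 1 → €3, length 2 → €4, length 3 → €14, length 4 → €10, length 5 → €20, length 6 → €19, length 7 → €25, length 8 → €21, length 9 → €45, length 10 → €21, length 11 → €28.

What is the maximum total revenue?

Let v[k] be the best obtainable value from length k. For each k, try every first piece i and keep the best of price[i] + v[k−i].
v[1] = 3
v[2] = 6  (first piece 1, then v[1]=3)
v[3] = 14
v[4] = 17  (first piece 1, then v[3]=14)
v[5] = 20  (first piece 1, then v[4]=17)
v[6] = 28  (first piece 3, then v[3]=14)
v[7] = 31  (first piece 1, then v[6]=28)
v[8] = 34  (first piece 1, then v[7]=31)
v[9] = 45
v[10] = 48  (first piece 1, then v[9]=45)
v[11] = 51  (first piece 1, then v[10]=48)
One optimal cutting: 9 + 1 + 1 → €45 + €3 + €3 = €51.

51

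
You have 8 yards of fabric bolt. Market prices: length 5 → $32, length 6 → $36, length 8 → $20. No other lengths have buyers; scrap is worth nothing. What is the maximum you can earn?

36

Consider every possible first cut. f[k] is the best of p[i]+f[k−i] over all sellable i≤k.
f[1] = 0
f[2] = 0
f[3] = 0
f[4] = 0
f[5] = 32
f[6] = max(32+0, 36+0) = 36
f[7] = max(32+0, 36+0) = 36
f[8] = max(32+0, 36+0, 20+0) = 36
One optimal cutting: pieces 6 with 2 yards of scrap → $36.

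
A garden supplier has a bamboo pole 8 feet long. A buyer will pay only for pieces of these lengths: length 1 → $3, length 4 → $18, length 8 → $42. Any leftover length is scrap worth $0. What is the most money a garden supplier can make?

42

Consider every possible first cut. best[k] is the best of p[i]+best[k−i] over all sellable i≤k.
best[1] = 3
best[2] = 6  (first piece 1, then best[1]=3)
best[3] = 9  (first piece 1, then best[2]=6)
best[4] = 18
best[5] = 21  (first piece 1, then best[4]=18)
best[6] = 24  (first piece 1, then best[5]=21)
best[7] = 27  (first piece 1, then best[6]=24)
best[8] = 42
One optimal cutting: 8 → $42.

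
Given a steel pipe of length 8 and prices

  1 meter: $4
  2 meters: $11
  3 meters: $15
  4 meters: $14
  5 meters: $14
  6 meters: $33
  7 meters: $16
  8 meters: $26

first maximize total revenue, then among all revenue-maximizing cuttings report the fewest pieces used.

Consider every possible first cut. r[k] is the best of p[i]+r[k−i] over all sellable i≤k.
r[1] = 4
r[2] = max(4+4, 11+0) = 11
r[3] = max(4+11, 11+4, 15+0) = 15
r[4] = max(4+15, 11+11, 15+4, 14+0) = 22
r[5] = max(4+22, 11+15, 15+11, 14+4, 14+0) = 26
r[6] = max(4+26, 11+22, 15+15, 14+11, 14+4, 33+0) = 33
r[7] = max(4+33, 11+26, 15+22, …, 33+4, 16+0) = 37
r[8] = max(4+37, 11+33, 15+26, …, 16+4, 26+0) = 44
Maximum revenue is $44.
Now minimize piece count subject to staying optimal: for each k, pieces[k] = 1 + min over i with p[i]+r[k−i]=r[k] of pieces[k−i].
pieces[5] = 2
pieces[6] = 1
pieces[7] = 2
pieces[8] = 2

2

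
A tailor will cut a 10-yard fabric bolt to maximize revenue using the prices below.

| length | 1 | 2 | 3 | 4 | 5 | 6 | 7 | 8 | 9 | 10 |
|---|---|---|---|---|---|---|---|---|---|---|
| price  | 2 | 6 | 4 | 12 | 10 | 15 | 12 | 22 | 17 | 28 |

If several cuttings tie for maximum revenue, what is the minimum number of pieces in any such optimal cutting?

Build r[k] bottom-up: r[k] = max over allowed piece i of (p[i] + r[k−i]).
r[1] = 2
r[2] = 6
r[3] = 8  (first piece 1, then r[2]=6)
r[4] = 12  (first piece 2, then r[2]=6)
r[5] = 14  (first piece 1, then r[4]=12)
r[6] = 18  (first piece 2, then r[4]=12)
r[7] = 20  (first piece 1, then r[6]=18)
r[8] = 24  (first piece 2, then r[6]=18)
r[9] = 26  (first piece 1, then r[8]=24)
r[10] = 30  (first piece 2, then r[8]=24)
Maximum revenue is $30.
Now minimize piece count subject to staying optimal: for each k, pieces[k] = 1 + min over i with p[i]+r[k−i]=r[k] of pieces[k−i].
pieces[7] = 3
pieces[8] = 2
pieces[9] = 3
pieces[10] = 3

3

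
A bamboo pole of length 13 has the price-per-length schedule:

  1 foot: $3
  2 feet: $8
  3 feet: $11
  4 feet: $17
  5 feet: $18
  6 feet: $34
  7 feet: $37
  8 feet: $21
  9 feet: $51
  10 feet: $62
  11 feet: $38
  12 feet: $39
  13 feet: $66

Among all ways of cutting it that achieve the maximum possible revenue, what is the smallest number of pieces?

Let r[k] be the best obtainable value from length k. For each k, try every first piece i and keep the best of price[i] + r[k−i].
r[1] = 3
r[2] = 8
r[3] = 11  (first piece 1, then r[2]=8)
r[4] = 17
r[5] = 20  (first piece 1, then r[4]=17)
r[6] = 34
r[7] = 37  (first piece 1, then r[6]=34)
r[8] = 42  (first piece 2, then r[6]=34)
r[9] = 51
r[10] = 62
r[11] = 65  (first piece 1, then r[10]=62)
r[12] = 70  (first piece 2, then r[10]=62)
r[13] = 73  (first piece 1, then r[12]=70)
Maximum revenue is $73.
Now minimize piece count subject to staying optimal: for each k, pieces[k] = 1 + min over i with p[i]+r[k−i]=r[k] of pieces[k−i].
pieces[10] = 1
pieces[11] = 2
pieces[12] = 2
pieces[13] = 2

2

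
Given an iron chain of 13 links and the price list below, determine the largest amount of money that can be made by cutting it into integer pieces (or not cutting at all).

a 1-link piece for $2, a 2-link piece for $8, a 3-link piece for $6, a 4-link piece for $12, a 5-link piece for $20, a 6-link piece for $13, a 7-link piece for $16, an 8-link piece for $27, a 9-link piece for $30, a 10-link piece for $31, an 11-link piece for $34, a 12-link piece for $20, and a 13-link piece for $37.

52

Consider every possible first cut. R[k] is the best of p[i]+R[k−i] over all sellable i≤k.
R[1] = 2
R[2] = max(2+2, 8+0) = 8
R[3] = max(2+8, 8+2, 6+0) = 10
R[4] = max(2+10, 8+8, 6+2, 12+0) = 16
R[5] = max(2+16, 8+10, 6+8, 12+2, 20+0) = 20
R[6] = max(2+20, 8+16, 6+10, 12+8, 20+2, 13+0) = 24
R[7] = max(2+24, 8+20, 6+16, …, 13+2, 16+0) = 28
R[8] = max(2+28, 8+24, 6+20, …, 16+2, 27+0) = 32
R[9] = max(2+32, 8+28, 6+24, …, 27+2, 30+0) = 36
R[10] = max(2+36, 8+32, 6+28, …, 30+2, 31+0) = 40
R[11] = max(2+40, 8+36, 6+32, …, 31+2, 34+0) = 44
R[12] = max(2+44, 8+40, 6+36, …, 34+2, 20+0) = 48
R[13] = max(2+48, 8+44, 6+40, …, 20+2, 37+0) = 52
One optimal cutting: 5 + 2 + 2 + 2 + 2 → $20 + $8 + $8 + $8 + $8 = $52.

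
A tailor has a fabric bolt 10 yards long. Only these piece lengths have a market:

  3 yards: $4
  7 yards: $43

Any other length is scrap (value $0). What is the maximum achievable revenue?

Let best[k] be the best obtainable value from length k. For each k, try every first piece i and keep the best of price[i] + best[k−i].
best[1] = 0
best[2] = 0
best[3] = 4
best[4] = 4
best[5] = 4
best[6] = 8  (first piece 3, then best[3]=4)
best[7] = 43
best[8] = 43
best[9] = 43
best[10] = 47  (first piece 3, then best[7]=43)
One optimal cutting: 7 + 3 → $47.

47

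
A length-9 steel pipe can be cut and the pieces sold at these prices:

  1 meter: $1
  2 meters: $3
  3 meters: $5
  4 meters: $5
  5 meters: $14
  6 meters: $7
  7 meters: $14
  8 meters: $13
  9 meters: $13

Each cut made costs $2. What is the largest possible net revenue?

Build net[k] bottom-up: net[k] = max over allowed piece i of (p[i] + net[k−i]) − 2 per cut.
net[1] = 1
net[2] = 3
net[3] = 5
net[4] = 5
net[5] = 14
net[6] = 13  (first piece 1, then net[5]=14)
net[7] = 15  (first piece 2, then net[5]=14)
net[8] = 17  (first piece 3, then net[5]=14)
net[9] = 17  (first piece 4, then net[5]=14)
One optimal plan: pieces 5 + 4 (1 cut) → $19 − $2 = $17.

17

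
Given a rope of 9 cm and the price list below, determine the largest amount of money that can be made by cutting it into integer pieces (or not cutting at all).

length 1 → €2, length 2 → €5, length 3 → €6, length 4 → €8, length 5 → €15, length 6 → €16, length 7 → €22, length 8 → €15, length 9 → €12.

27

Consider every possible first cut. best[k] is the best of p[i]+best[k−i] over all sellable i≤k.
best[1] = 2
best[2] = max(2+2, 5+0) = 5
best[3] = max(2+5, 5+2, 6+0) = 7
best[4] = max(2+7, 5+5, 6+2, 8+0) = 10
best[5] = max(2+10, 5+7, 6+5, 8+2, 15+0) = 15
best[6] = max(2+15, 5+10, 6+7, 8+5, 15+2, 16+0) = 17
best[7] = max(2+17, 5+15, 6+10, …, 16+2, 22+0) = 22
best[8] = max(2+22, 5+17, 6+15, …, 22+2, 15+0) = 24
best[9] = max(2+24, 5+22, 6+17, …, 15+2, 12+0) = 27
One optimal cutting: 7 + 2 → €22 + €5 = €27.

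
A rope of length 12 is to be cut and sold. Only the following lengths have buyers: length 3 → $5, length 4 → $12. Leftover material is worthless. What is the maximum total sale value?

36

Build best[k] bottom-up: best[k] = max over allowed piece i of (p[i] + best[k−i]).
best[1] = 0
best[2] = 0
best[3] = 5
best[4] = 12
best[5] = 12
best[6] = 12
best[7] = 17  (first piece 3, then best[4]=12)
best[8] = 24  (first piece 4, then best[4]=12)
best[9] = 24
best[10] = 24
best[11] = 29  (first piece 3, then best[8]=24)
best[12] = 36  (first piece 4, then best[8]=24)
One optimal cutting: 4 + 4 + 4 → $36.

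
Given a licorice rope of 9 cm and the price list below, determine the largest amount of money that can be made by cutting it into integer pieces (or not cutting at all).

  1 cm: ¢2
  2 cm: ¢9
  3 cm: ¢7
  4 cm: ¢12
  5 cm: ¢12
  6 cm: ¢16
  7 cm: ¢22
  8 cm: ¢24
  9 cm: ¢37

38

Build best[k] bottom-up: best[k] = max over allowed piece i of (p[i] + best[k−i]).
best[1] = 2
best[2] = 9
best[3] = 11  (first piece 1, then best[2]=9)
best[4] = 18  (first piece 2, then best[2]=9)
best[5] = 20  (first piece 1, then best[4]=18)
best[6] = 27  (first piece 2, then best[4]=18)
best[7] = 29  (first piece 1, then best[6]=27)
best[8] = 36  (first piece 2, then best[6]=27)
best[9] = 38  (first piece 1, then best[8]=36)
One optimal cutting: 2 + 2 + 2 + 2 + 1 → ¢9 + ¢9 + ¢9 + ¢9 + ¢2 = ¢38.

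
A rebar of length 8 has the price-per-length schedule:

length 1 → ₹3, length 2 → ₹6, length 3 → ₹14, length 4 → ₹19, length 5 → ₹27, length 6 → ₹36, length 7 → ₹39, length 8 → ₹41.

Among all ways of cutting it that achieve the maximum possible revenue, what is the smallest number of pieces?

Consider every possible first cut. r[k] is the best of p[i]+r[k−i] over all sellable i≤k.
r[1] = 3
r[2] = max(3+3, 6+0) = 6
r[3] = max(3+6, 6+3, 14+0) = 14
r[4] = max(3+14, 6+6, 14+3, 19+0) = 19
r[5] = max(3+19, 6+14, 14+6, 19+3, 27+0) = 27
r[6] = max(3+27, 6+19, 14+14, 19+6, 27+3, 36+0) = 36
r[7] = max(3+36, 6+27, 14+19, …, 36+3, 39+0) = 39
r[8] = max(3+39, 6+36, 14+27, …, 39+3, 41+0) = 42
Maximum revenue is ₹42.
Now minimize piece count subject to staying optimal: for each k, pieces[k] = 1 + min over i with p[i]+r[k−i]=r[k] of pieces[k−i].
pieces[5] = 1
pieces[6] = 1
pieces[7] = 1
pieces[8] = 2

2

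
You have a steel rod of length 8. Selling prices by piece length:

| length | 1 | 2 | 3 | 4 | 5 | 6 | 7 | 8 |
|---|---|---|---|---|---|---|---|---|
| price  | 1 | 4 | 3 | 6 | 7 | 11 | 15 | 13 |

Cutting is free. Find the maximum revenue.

Let R[k] be the best obtainable value from length k. For each k, try every first piece i and keep the best of price[i] + R[k−i].
R[1] = 1
R[2] = 4
R[3] = 5  (first piece 1, then R[2]=4)
R[4] = 8  (first piece 2, then R[2]=4)
R[5] = 9  (first piece 1, then R[4]=8)
R[6] = 12  (first piece 2, then R[4]=8)
R[7] = 15
R[8] = 16  (first piece 1, then R[7]=15)
One optimal cutting: 7 + 1 → $15 + $1 = $16.

16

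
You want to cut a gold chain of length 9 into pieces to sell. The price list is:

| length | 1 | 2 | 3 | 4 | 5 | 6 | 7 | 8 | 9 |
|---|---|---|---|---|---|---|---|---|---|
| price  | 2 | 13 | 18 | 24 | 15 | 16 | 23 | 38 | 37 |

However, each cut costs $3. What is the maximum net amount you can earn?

49

Build net[k] bottom-up: net[k] = max over allowed piece i of (p[i] + net[k−i]) − 3 per cut.
net[1] = 2
net[2] = 13
net[3] = 18
net[4] = 24
net[5] = 28  (first piece 2, then net[3]=18)
net[6] = 34  (first piece 2, then net[4]=24)
net[7] = 39  (first piece 3, then net[4]=24)
net[8] = 45  (first piece 4, then net[4]=24)
net[9] = 49  (first piece 2, then net[7]=39)
One optimal plan: pieces 4 + 3 + 2 (2 cuts) → $55 − $6 = $49.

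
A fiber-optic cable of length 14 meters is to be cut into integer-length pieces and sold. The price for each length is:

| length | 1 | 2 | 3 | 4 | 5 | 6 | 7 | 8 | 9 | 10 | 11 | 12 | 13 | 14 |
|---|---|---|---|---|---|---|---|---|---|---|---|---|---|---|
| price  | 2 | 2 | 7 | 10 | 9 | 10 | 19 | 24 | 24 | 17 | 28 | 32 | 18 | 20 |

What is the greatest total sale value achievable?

Build v[k] bottom-up: v[k] = max over allowed piece i of (p[i] + v[k−i]).
v[1] = 2
v[2] = 4  (first piece 1, then v[1]=2)
v[3] = 7
v[4] = 10
v[5] = 12  (first piece 1, then v[4]=10)
v[6] = 14  (first piece 1, then v[5]=12)
v[7] = 19
v[8] = 24
v[9] = 26  (first piece 1, then v[8]=24)
v[10] = 28  (first piece 1, then v[9]=26)
v[11] = 31  (first piece 3, then v[8]=24)
v[12] = 34  (first piece 4, then v[8]=24)
v[13] = 36  (first piece 1, then v[12]=34)
v[14] = 38  (first piece 1, then v[13]=36)
One optimal cutting: 8 + 4 + 1 + 1 → $24 + $10 + $2 + $2 = $38.

38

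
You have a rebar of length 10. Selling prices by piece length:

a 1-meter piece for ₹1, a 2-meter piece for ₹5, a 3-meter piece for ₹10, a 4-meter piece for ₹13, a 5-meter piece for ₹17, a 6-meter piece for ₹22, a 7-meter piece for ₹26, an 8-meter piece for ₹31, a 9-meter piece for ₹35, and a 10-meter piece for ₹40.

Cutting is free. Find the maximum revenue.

Let v[k] be the best obtainable value from length k. For each k, try every first piece i and keep the best of price[i] + v[k−i].
v[1] = 1
v[2] = max(1+1, 5+0) = 5
v[3] = max(1+5, 5+1, 10+0) = 10
v[4] = max(1+10, 5+5, 10+1, 13+0) = 13
v[5] = max(1+13, 5+10, 10+5, 13+1, 17+0) = 17
v[6] = max(1+17, 5+13, 10+10, 13+5, 17+1, 22+0) = 22
v[7] = max(1+22, 5+17, 10+13, …, 22+1, 26+0) = 26
v[8] = max(1+26, 5+22, 10+17, …, 26+1, 31+0) = 31
v[9] = max(1+31, 5+26, 10+22, …, 31+1, 35+0) = 35
v[10] = max(1+35, 5+31, 10+26, …, 35+1, 40+0) = 40
Best is to sell the whole 10-meter piece uncut for ₹40.

40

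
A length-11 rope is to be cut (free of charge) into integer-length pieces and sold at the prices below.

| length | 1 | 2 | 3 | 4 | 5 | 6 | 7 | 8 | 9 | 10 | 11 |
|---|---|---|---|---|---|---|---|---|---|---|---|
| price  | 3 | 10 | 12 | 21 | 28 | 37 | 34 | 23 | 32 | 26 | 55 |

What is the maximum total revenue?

Build v[k] bottom-up: v[k] = max over allowed piece i of (p[i] + v[k−i]).
v[1] = 3
v[2] = 10
v[3] = 13  (first piece 1, then v[2]=10)
v[4] = 21
v[5] = 28
v[6] = 37
v[7] = 40  (first piece 1, then v[6]=37)
v[8] = 47  (first piece 2, then v[6]=37)
v[9] = 50  (first piece 1, then v[8]=47)
v[10] = 58  (first piece 4, then v[6]=37)
v[11] = 65  (first piece 5, then v[6]=37)
One optimal cutting: 6 + 5 → €37 + €28 = €65.

65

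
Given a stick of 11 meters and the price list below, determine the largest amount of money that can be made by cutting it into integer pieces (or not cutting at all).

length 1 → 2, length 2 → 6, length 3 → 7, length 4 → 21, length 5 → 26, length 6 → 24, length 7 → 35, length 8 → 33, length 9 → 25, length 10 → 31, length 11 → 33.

Let r[k] be the best obtainable value from length k. For each k, try every first piece i and keep the best of price[i] + r[k−i].
r[1] = 2
r[2] = max(2+2, 6+0) = 6
r[3] = max(2+6, 6+2, 7+0) = 8
r[4] = max(2+8, 6+6, 7+2, 21+0) = 21
r[5] = max(2+21, 6+8, 7+6, 21+2, 26+0) = 26
r[6] = max(2+26, 6+21, 7+8, 21+6, 26+2, 24+0) = 28
r[7] = max(2+28, 6+26, 7+21, …, 24+2, 35+0) = 35
r[8] = max(2+35, 6+28, 7+26, …, 35+2, 33+0) = 42
r[9] = max(2+42, 6+35, 7+28, …, 33+2, 25+0) = 47
r[10] = max(2+47, 6+42, 7+35, …, 25+2, 31+0) = 52
r[11] = max(2+52, 6+47, 7+42, …, 31+2, 33+0) = 56
One optimal cutting: 7 + 4 → 35 + 21 = 56.

56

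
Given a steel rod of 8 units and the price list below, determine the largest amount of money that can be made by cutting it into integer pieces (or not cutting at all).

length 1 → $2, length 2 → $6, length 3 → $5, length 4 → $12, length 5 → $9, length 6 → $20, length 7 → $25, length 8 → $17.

Consider every possible first cut. best[k] is the best of p[i]+best[k−i] over all sellable i≤k.
best[1] = 2
best[2] = max(2+2, 6+0) = 6
best[3] = max(2+6, 6+2, 5+0) = 8
best[4] = max(2+8, 6+6, 5+2, 12+0) = 12
best[5] = max(2+12, 6+8, 5+6, 12+2, 9+0) = 14
best[6] = max(2+14, 6+12, 5+8, 12+6, 9+2, 20+0) = 20
best[7] = max(2+20, 6+14, 5+12, …, 20+2, 25+0) = 25
best[8] = max(2+25, 6+20, 5+14, …, 25+2, 17+0) = 27
One optimal cutting: 7 + 1 → $25 + $2 = $27.

27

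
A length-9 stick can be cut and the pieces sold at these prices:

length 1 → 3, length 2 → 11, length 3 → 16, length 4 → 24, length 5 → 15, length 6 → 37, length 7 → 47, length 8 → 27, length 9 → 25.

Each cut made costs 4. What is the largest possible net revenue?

Build r[k] bottom-up: r[k] = max over allowed piece i of (p[i] + r[k−i]) − 4 per cut.
r[1] = 3
r[2] = 11
r[3] = 16
r[4] = 24
r[5] = 23  (first piece 1, then r[4]=24)
r[6] = 37
r[7] = 47
r[8] = 46  (first piece 1, then r[7]=47)
r[9] = 54  (first piece 2, then r[7]=47)
One optimal plan: pieces 7 + 2 (1 cut) → 58 − 4 = 54.

54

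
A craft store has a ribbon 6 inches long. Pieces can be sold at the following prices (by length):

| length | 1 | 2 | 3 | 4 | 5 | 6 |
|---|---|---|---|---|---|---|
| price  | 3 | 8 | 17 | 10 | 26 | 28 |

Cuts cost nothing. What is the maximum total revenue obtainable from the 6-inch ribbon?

Consider every possible first cut. R[k] is the best of p[i]+R[k−i] over all sellable i≤k.
R[1] = 3
R[2] = max(3+3, 8+0) = 8
R[3] = max(3+8, 8+3, 17+0) = 17
R[4] = max(3+17, 8+8, 17+3, 10+0) = 20
R[5] = max(3+20, 8+17, 17+8, 10+3, 26+0) = 26
R[6] = max(3+26, 8+20, 17+17, 10+8, 26+3, 28+0) = 34
One optimal cutting: 3 + 3 → ¢17 + ¢17 = ¢34.

34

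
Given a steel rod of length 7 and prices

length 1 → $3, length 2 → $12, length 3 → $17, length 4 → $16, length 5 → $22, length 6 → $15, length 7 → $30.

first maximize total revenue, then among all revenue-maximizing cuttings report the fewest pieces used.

3

Build r[k] bottom-up: r[k] = max over allowed piece i of (p[i] + r[k−i]).
r[1] = 3
r[2] = max(3+3, 12+0) = 12
r[3] = max(3+12, 12+3, 17+0) = 17
r[4] = max(3+17, 12+12, 17+3, 16+0) = 24
r[5] = max(3+24, 12+17, 17+12, 16+3, 22+0) = 29
r[6] = max(3+29, 12+24, 17+17, 16+12, 22+3, 15+0) = 36
r[7] = max(3+36, 12+29, 17+24, …, 15+3, 30+0) = 41
Maximum revenue is $41.
Now minimize piece count subject to staying optimal: for each k, pieces[k] = 1 + min over i with p[i]+r[k−i]=r[k] of pieces[k−i].
pieces[4] = 2
pieces[5] = 2
pieces[6] = 3
pieces[7] = 3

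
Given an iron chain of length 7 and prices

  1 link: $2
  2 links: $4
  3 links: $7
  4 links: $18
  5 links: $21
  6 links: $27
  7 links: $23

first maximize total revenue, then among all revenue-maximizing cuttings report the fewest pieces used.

2

Consider every possible first cut. r[k] is the best of p[i]+r[k−i] over all sellable i≤k.
r[1] = 2
r[2] = 4  (first piece 1, then r[1]=2)
r[3] = 7
r[4] = 18
r[5] = 21
r[6] = 27
r[7] = 29  (first piece 1, then r[6]=27)
Maximum revenue is $29.
Now minimize piece count subject to staying optimal: for each k, pieces[k] = 1 + min over i with p[i]+r[k−i]=r[k] of pieces[k−i].
pieces[4] = 1
pieces[5] = 1
pieces[6] = 1
pieces[7] = 2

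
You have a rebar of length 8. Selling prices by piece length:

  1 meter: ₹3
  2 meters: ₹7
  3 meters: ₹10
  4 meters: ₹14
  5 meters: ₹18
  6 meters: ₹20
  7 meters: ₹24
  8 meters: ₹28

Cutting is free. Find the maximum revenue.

Consider every possible first cut. v[k] is the best of p[i]+v[k−i] over all sellable i≤k.
v[1] = 3
v[2] = max(3+3, 7+0) = 7
v[3] = max(3+7, 7+3, 10+0) = 10
v[4] = max(3+10, 7+7, 10+3, 14+0) = 14
v[5] = max(3+14, 7+10, 10+7, 14+3, 18+0) = 18
v[6] = max(3+18, 7+14, 10+10, 14+7, 18+3, 20+0) = 21
v[7] = max(3+21, 7+18, 10+14, …, 20+3, 24+0) = 25
v[8] = max(3+25, 7+21, 10+18, …, 24+3, 28+0) = 28
One optimal cutting: 5 + 2 + 1 → ₹18 + ₹7 + ₹3 = ₹28.

28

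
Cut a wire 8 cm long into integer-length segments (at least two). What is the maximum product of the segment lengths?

Let m[k] be the best product for length k (with at least one cut). For each first piece i, the rest contributes max(k−i, m[k−i]).
m[2] = 1·max(1,0) = 1·1 = 1
m[3] = max(1·2, 2·1) = 2
m[4] = max(1·3, 2·2, 3·1) = 4
m[5] = max(1·4, 2·3, 3·2, 4·1) = 6
m[6] = max(1·6, 2·4, 3·3, 4·2, 5·1) = 9
m[7] = max(1·9, 2·6, 3·4, 4·3, 5·2, 6·1) = 12
m[8] = max(1·12, 2·9, 3·6, …, 6·2, 7·1) = 18
One optimal split: 3 + 3 + 2; product 3·3·2 = 18.

18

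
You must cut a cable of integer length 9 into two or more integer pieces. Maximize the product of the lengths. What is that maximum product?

Fill f[k] for k=2..9: at each k try every first piece i and multiply by the better of (k−i) uncut or f[k−i].
Small cases: f[2]=1, f[3]=2.
f[4] = max(1·3, 2·2, 3·1) = 4
f[5] = max(1·4, 2·3, 3·2, 4·1) = 6
f[6] = max(1·6, 2·4, 3·3, 4·2, 5·1) = 9
f[7] = max(1·9, 2·6, 3·4, 4·3, 5·2, 6·1) = 12
f[8] = max(1·12, 2·9, 3·6, …, 6·2, 7·1) = 18
f[9] = max(1·18, 2·12, 3·9, …, 7·2, 8·1) = 27
One optimal split: 3 + 3 + 3; product 3·3·3 = 27.

27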